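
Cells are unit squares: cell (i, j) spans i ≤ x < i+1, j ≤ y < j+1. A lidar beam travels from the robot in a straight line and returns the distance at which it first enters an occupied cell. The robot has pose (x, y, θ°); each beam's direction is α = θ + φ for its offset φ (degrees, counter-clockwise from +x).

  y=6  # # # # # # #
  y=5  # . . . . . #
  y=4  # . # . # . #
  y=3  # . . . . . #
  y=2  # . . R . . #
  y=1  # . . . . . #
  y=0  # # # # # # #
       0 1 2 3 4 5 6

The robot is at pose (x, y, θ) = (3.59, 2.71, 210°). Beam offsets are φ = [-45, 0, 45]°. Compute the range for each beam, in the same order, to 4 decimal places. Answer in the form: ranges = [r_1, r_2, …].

beam 1: φ=-45°, α=165°
  direction (-0.9659, 0.2588); cell (3,2); t to first gridline: x 0.6108, y 1.1205 (then +1.0353 / +3.8637)
    (2,2) via x @ 0.6108
    (2,3) via y @ 1.1205
    (1,3) via x @ 1.6461
    (0,3) via x @ 2.6814  # hit
  → r_1 = 2.6814
beam 2: φ=0°, α=210°
  direction (-0.8660, -0.5000); cell (3,2); t to first gridline: x 0.6813, y 1.4200 (then +1.1547 / +2.0000)
    (2,2) via x @ 0.6813
    (2,1) via y @ 1.4200
    (1,1) via x @ 1.8360
    (0,1) via x @ 2.9907  # hit
  → r_2 = 2.9907
beam 3: φ=45°, α=255°
  direction (-0.2588, -0.9659); cell (3,2); t to first gridline: x 2.2796, y 0.7350 (then +3.8637 / +1.0353)
    (3,1) via y @ 0.7350
    (3,0) via y @ 1.7703  # hit
  → r_3 = 1.7703

ranges = [2.6814, 2.9907, 1.7703]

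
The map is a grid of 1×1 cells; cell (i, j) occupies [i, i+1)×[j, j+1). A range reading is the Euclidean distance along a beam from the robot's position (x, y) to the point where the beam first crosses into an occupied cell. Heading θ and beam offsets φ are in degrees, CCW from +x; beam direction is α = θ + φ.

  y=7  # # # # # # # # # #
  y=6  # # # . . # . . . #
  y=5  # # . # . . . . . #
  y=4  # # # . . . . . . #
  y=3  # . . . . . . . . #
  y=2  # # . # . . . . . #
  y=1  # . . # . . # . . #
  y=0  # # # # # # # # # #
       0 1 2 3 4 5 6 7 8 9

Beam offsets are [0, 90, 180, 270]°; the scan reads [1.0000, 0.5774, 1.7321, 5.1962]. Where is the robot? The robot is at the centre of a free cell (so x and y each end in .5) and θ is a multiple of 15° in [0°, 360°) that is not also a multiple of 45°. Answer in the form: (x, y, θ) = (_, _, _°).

The pose lattice has 37·16 = 592 candidates. Test each by forward raycasting.
  (6.5, 2.5, 300°): beam 1 = 0.5774 ≠ 1.0000 ✗
  (5.5, 1.5, 345°): beam 1 = 0.5176 ≠ 1.0000 ✗
  (5.5, 3.5, 285°): beam 1 = 1.9319 ≠ 1.0000 ✗
  (7.5, 3.5, 255°): beam 1 = 1.9319 ≠ 1.0000 ✗
  …
  (8.5, 5.5, 300°): r_1=1.0000, r_2=0.5774, r_3=1.7321, r_4=5.1962 — all match ✓
No second candidate reproduces the full scan.

(x, y, θ) = (8.5, 5.5, 300°)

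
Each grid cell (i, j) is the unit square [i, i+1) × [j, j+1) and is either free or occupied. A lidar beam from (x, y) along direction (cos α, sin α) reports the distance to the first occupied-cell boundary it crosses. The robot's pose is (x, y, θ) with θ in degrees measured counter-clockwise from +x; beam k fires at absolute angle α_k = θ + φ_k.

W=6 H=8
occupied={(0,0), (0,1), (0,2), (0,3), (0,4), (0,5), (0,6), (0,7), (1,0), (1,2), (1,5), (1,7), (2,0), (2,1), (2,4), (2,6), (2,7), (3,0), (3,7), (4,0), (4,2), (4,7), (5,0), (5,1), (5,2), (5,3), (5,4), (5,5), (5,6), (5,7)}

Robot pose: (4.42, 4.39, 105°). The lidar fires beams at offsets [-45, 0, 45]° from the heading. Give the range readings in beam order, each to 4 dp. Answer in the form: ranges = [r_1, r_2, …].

beam 1: φ=-45°, α=60°
  cosα=0.5000 sinα=0.8660 | (4,4) | tMaxX 1.1600 tMaxY 0.7044 | tΔX 2.0000 tΔY 1.1547
    t=0.7044 [y] (4,5)
    t=1.1600 [x] (5,5) — stop
  → r_1 = 1.1600
beam 2: φ=0°, α=105°
  cosα=-0.2588 sinα=0.9659 | (4,4) | tMaxX 1.6228 tMaxY 0.6315 | tΔX 3.8637 tΔY 1.0353
    t=0.6315 [y] (4,5)
    t=1.6228 [x] (3,5)
    t=1.6668 [y] (3,6)
    t=2.7021 [y] (3,7) — stop
  → r_2 = 2.7021
beam 3: φ=45°, α=150°
  cosα=-0.8660 sinα=0.5000 | (4,4) | tMaxX 0.4850 tMaxY 1.2200 | tΔX 1.1547 tΔY 2.0000
    t=0.4850 [x] (3,4)
    t=1.2200 [y] (3,5)
    t=1.6397 [x] (2,5)
    t=2.7944 [x] (1,5) — stop
  → r_3 = 2.7944

ranges = [1.1600, 2.7021, 2.7944]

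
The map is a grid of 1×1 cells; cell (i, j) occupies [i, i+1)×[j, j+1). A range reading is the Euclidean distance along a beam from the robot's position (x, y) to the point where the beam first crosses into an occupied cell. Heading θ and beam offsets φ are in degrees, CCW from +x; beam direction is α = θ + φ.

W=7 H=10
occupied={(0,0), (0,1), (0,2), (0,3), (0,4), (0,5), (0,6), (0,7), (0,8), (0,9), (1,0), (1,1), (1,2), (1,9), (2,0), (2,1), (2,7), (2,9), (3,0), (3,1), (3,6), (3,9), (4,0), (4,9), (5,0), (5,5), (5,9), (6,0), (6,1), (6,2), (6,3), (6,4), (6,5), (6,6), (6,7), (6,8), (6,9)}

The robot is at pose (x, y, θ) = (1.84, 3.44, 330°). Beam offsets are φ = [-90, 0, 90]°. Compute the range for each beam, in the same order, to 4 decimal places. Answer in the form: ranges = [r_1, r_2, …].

beam 1: φ=-90°, α=240°
  cosα=-0.5000 sinα=-0.8660 | (1,3) | tMaxX 1.6800 tMaxY 0.5081 | tΔX 2.0000 tΔY 1.1547
    t=0.5081 [y] (1,2) — stop
  → r_1 = 0.5081
beam 2: φ=0°, α=330°
  cosα=0.8660 sinα=-0.5000 | (1,3) | tMaxX 0.1848 tMaxY 0.8800 | tΔX 1.1547 tΔY 2.0000
    t=0.1848 [x] (2,3)
    t=0.8800 [y] (2,2)
    t=1.3395 [x] (3,2)
    t=2.4942 [x] (4,2)
    t=2.8800 [y] (4,1)
    t=3.6489 [x] (5,1)
    t=4.8036 [x] (6,1) — stop
  → r_2 = 4.8036
beam 3: φ=90°, α=60°
  cosα=0.5000 sinα=0.8660 | (1,3) | tMaxX 0.3200 tMaxY 0.6466 | tΔX 2.0000 tΔY 1.1547
    t=0.3200 [x] (2,3)
    t=0.6466 [y] (2,4)
    t=1.8013 [y] (2,5)
    t=2.3200 [x] (3,5)
    t=2.9560 [y] (3,6) — stop
  → r_3 = 2.9560

ranges = [0.5081, 4.8036, 2.9560]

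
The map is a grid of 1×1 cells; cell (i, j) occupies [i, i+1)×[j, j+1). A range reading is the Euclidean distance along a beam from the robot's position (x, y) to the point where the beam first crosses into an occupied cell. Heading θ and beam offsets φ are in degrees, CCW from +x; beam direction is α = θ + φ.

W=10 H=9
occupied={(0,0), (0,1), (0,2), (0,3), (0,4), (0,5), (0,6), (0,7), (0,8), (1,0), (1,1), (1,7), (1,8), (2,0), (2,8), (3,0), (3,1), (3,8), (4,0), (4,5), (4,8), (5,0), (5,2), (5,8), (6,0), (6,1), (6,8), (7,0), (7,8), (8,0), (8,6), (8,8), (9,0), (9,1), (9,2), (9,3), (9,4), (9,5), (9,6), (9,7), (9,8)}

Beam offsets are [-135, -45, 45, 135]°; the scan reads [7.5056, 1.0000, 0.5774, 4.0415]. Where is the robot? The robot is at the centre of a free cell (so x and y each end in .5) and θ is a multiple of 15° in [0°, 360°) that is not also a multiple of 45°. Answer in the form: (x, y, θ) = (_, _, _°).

(x, y, θ) = (4.5, 7.5, 75°)

Enumerate (i+0.5, j+0.5, θ) over the 49 free cells and 16 admissible headings. For each, cast all 4 beams and compare to the given ranges.
  (4.5, 6.5, 30°): beam 1 = 0.5176 ≠ 7.5056 ✗
  (6.5, 2.5, 300°): beam 1 = 0.5176 ≠ 7.5056 ✗
  (3.5, 3.5, 240°): beam 1 = 4.6587 ≠ 7.5056 ✗
  (5.5, 6.5, 165°): beam 1 = 3.0000 ≠ 7.5056 ✗
  …
  (4.5, 7.5, 75°): r_1=7.5056, r_2=1.0000, r_3=0.5774, r_4=4.0415 — all match ✓
Only this pose fits every beam.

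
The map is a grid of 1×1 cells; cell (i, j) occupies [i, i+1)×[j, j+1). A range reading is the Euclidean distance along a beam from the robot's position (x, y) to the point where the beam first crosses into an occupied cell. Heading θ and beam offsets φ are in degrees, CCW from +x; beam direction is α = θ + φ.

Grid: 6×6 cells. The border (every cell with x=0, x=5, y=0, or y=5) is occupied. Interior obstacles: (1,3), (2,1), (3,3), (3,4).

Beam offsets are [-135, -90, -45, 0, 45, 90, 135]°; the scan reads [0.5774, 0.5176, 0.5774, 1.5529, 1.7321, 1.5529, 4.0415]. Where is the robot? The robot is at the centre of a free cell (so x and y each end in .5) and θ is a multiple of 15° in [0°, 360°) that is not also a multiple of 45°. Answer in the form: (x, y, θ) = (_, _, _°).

(x, y, θ) = (3.5, 1.5, 345°)

Candidates: 12 free-cell centres × 16 headings = 192 poses. Raycast each; keep the one whose scan matches to 4 dp.
  (1.5, 1.5, 195°): beam 1 = 3.0000 ≠ 0.5774 ✗
  (1.5, 1.5, 15°): beam 4 = 0.5176 ≠ 1.5529 ✗
  (2.5, 3.5, 165°): beam 2 = 1.5529 ≠ 0.5176 ✗
  (3.5, 1.5, 150°): beam 1 = 1.5529 ≠ 0.5774 ✗
  …
  (3.5, 1.5, 345°): r_1=0.5774, r_2=0.5176, r_3=0.5774, r_4=1.5529, r_5=1.7321, r_6=1.5529, r_7=4.0415 — all match ✓
Only this pose fits every beam.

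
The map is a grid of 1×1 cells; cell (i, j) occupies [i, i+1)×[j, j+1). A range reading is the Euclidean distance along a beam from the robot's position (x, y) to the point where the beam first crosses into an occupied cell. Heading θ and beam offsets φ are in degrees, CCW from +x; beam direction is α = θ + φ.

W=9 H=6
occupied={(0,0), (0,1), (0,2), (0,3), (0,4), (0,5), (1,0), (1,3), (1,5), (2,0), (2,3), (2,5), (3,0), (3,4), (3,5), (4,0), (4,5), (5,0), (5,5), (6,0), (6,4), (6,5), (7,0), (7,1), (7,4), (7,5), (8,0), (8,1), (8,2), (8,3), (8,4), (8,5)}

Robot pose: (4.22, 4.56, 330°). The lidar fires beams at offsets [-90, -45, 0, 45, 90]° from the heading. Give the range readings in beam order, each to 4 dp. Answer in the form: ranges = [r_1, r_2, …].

beam 1: φ=-90°, α=240°
  cosα=-0.5000 sinα=-0.8660 | (4,4) | tMaxX 0.4400 tMaxY 0.6466 | tΔX 2.0000 tΔY 1.1547
    t=0.4400 [x] (3,4) — stop
  → r_1 = 0.4400
beam 2: φ=-45°, α=285°
  cosα=0.2588 sinα=-0.9659 | (4,4) | tMaxX 3.0137 tMaxY 0.5798 | tΔX 3.8637 tΔY 1.0353
    t=0.5798 [y] (4,3)
    t=1.6150 [y] (4,2)
    t=2.6503 [y] (4,1)
    t=3.0137 [x] (5,1)
    t=3.6856 [y] (5,0) — stop
  → r_2 = 3.6856
beam 3: φ=0°, α=330°
  cosα=0.8660 sinα=-0.5000 | (4,4) | tMaxX 0.9007 tMaxY 1.1200 | tΔX 1.1547 tΔY 2.0000
    t=0.9007 [x] (5,4)
    t=1.1200 [y] (5,3)
    t=2.0554 [x] (6,3)
    t=3.1200 [y] (6,2)
    t=3.2101 [x] (7,2)
    t=4.3648 [x] (8,2) — stop
  → r_3 = 4.3648
beam 4: φ=45°, α=15°
  cosα=0.9659 sinα=0.2588 | (4,4) | tMaxX 0.8075 tMaxY 1.7000 | tΔX 1.0353 tΔY 3.8637
    t=0.8075 [x] (5,4)
    t=1.7000 [y] (5,5) — stop
  → r_4 = 1.7000
beam 5: φ=90°, α=60°
  cosα=0.5000 sinα=0.8660 | (4,4) | tMaxX 1.5600 tMaxY 0.5081 | tΔX 2.0000 tΔY 1.1547
    t=0.5081 [y] (4,5) — stop
  → r_5 = 0.5081

ranges = [0.4400, 3.6856, 4.3648, 1.7000, 0.5081]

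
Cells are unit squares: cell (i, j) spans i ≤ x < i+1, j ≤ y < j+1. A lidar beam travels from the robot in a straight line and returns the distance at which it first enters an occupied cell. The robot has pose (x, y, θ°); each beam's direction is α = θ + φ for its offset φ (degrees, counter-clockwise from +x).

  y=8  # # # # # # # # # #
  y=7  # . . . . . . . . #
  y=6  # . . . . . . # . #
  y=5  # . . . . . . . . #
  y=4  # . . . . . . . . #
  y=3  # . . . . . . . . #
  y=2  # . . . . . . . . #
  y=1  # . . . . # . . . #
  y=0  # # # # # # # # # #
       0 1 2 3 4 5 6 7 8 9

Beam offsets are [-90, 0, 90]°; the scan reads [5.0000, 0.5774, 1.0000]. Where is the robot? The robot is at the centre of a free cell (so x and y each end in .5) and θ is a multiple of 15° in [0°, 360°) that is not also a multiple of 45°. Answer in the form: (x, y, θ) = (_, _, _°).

(x, y, θ) = (8.5, 5.5, 330°)

The pose lattice has 54·16 = 864 candidates. Test each by forward raycasting.
  (3.5, 7.5, 30°): beam 1 = 7.5056 ≠ 5.0000 ✗
  (8.5, 2.5, 345°): beam 1 = 1.5529 ≠ 5.0000 ✗
  (4.5, 7.5, 120°): beam 1 = 1.0000 ≠ 5.0000 ✗
  …
  (8.5, 5.5, 330°): r_1=5.0000, r_2=0.5774, r_3=1.0000 — all match ✓
No second candidate reproduces the full scan.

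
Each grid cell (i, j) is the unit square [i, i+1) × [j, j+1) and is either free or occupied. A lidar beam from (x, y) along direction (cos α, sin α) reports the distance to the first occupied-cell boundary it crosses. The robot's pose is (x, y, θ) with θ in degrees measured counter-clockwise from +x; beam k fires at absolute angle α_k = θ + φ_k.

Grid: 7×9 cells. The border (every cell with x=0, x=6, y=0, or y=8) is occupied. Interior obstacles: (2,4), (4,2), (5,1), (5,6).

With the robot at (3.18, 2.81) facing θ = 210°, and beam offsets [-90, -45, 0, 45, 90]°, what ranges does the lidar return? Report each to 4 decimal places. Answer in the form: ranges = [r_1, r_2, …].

beam 1: φ=-90°, α=120°
  cosα=-0.5000 sinα=0.8660 | (3,2) | tMaxX 0.3600 tMaxY 0.2194 | tΔX 2.0000 tΔY 1.1547
    t=0.2194 [y] (3,3)
    t=0.3600 [x] (2,3)
    t=1.3741 [y] (2,4) — stop
  → r_1 = 1.3741
beam 2: φ=-45°, α=165°
  cosα=-0.9659 sinα=0.2588 | (3,2) | tMaxX 0.1863 tMaxY 0.7341 | tΔX 1.0353 tΔY 3.8637
    t=0.1863 [x] (2,2)
    t=0.7341 [y] (2,3)
    t=1.2216 [x] (1,3)
    t=2.2569 [x] (0,3) — stop
  → r_2 = 2.2569
beam 3: φ=0°, α=210°
  cosα=-0.8660 sinα=-0.5000 | (3,2) | tMaxX 0.2078 tMaxY 1.6200 | tΔX 1.1547 tΔY 2.0000
    t=0.2078 [x] (2,2)
    t=1.3625 [x] (1,2)
    t=1.6200 [y] (1,1)
    t=2.5172 [x] (0,1) — stop
  → r_3 = 2.5172
beam 4: φ=45°, α=255°
  cosα=-0.2588 sinα=-0.9659 | (3,2) | tMaxX 0.6955 tMaxY 0.8386 | tΔX 3.8637 tΔY 1.0353
    t=0.6955 [x] (2,2)
    t=0.8386 [y] (2,1)
    t=1.8738 [y] (2,0) — stop
  → r_4 = 1.8738
beam 5: φ=90°, α=300°
  cosα=0.5000 sinα=-0.8660 | (3,2) | tMaxX 1.6400 tMaxY 0.9353 | tΔX 2.0000 tΔY 1.1547
    t=0.9353 [y] (3,1)
    t=1.6400 [x] (4,1)
    t=2.0900 [y] (4,0) — stop
  → r_5 = 2.0900

ranges = [1.3741, 2.2569, 2.5172, 1.8738, 2.0900]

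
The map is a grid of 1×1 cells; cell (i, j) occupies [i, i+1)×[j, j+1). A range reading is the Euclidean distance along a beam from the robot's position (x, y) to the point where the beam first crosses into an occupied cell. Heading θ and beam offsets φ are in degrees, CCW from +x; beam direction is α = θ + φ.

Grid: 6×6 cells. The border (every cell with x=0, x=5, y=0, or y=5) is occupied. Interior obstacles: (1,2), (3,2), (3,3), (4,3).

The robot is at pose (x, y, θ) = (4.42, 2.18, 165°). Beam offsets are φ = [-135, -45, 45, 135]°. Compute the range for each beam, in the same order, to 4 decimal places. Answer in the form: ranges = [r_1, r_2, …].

ranges = [0.6697, 0.8400, 2.3600, 1.1600]

beam 1: φ=-135°, α=30°
  dir = (cos 30°, sin 30°) = (0.8660, 0.5000); from cell (4,2)
  next x-line at t=0.6697, next y-line at t=1.6400; Δt_x=1.1547, Δt_y=2.0000
    x: enter (5,2) at t=0.6697 ← occupied
  → r_1 = 0.6697
beam 2: φ=-45°, α=120°
  dir = (cos 120°, sin 120°) = (-0.5000, 0.8660); from cell (4,2)
  next x-line at t=0.8400, next y-line at t=0.9469; Δt_x=2.0000, Δt_y=1.1547
    x: enter (3,2) at t=0.8400 ← occupied
  → r_2 = 0.8400
beam 3: φ=45°, α=210°
  dir = (cos 210°, sin 210°) = (-0.8660, -0.5000); from cell (4,2)
  next x-line at t=0.4850, next y-line at t=0.3600; Δt_x=1.1547, Δt_y=2.0000
    y: enter (4,1) at t=0.3600
    x: enter (3,1) at t=0.4850
    x: enter (2,1) at t=1.6397
    y: enter (2,0) at t=2.3600 ← occupied
  → r_3 = 2.3600
beam 4: φ=135°, α=300°
  dir = (cos 300°, sin 300°) = (0.5000, -0.8660); from cell (4,2)
  next x-line at t=1.1600, next y-line at t=0.2078; Δt_x=2.0000, Δt_y=1.1547
    y: enter (4,1) at t=0.2078
    x: enter (5,1) at t=1.1600 ← occupied
  → r_4 = 1.1600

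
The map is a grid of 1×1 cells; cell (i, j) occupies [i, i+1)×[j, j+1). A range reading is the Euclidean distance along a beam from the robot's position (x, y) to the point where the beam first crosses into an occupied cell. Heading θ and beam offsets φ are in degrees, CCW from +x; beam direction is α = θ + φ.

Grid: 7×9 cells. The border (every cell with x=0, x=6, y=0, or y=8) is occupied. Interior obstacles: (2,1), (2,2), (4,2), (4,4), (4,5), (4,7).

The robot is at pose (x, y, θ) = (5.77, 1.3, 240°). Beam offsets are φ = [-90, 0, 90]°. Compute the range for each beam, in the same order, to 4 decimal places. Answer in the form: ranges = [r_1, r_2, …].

beam 1: φ=-90°, α=150°
  direction (-0.8660, 0.5000); cell (5,1); t to first gridline: x 0.8891, y 1.4000 (then +1.1547 / +2.0000)
    (4,1) via x @ 0.8891
    (4,2) via y @ 1.4000  # hit
  → r_1 = 1.4000
beam 2: φ=0°, α=240°
  direction (-0.5000, -0.8660); cell (5,1); t to first gridline: x 1.5400, y 0.3464 (then +2.0000 / +1.1547)
    (5,0) via y @ 0.3464  # hit
  → r_2 = 0.3464
beam 3: φ=90°, α=330°
  direction (0.8660, -0.5000); cell (5,1); t to first gridline: x 0.2656, y 0.6000 (then +1.1547 / +2.0000)
    (6,1) via x @ 0.2656  # hit
  → r_3 = 0.2656

ranges = [1.4000, 0.3464, 0.2656]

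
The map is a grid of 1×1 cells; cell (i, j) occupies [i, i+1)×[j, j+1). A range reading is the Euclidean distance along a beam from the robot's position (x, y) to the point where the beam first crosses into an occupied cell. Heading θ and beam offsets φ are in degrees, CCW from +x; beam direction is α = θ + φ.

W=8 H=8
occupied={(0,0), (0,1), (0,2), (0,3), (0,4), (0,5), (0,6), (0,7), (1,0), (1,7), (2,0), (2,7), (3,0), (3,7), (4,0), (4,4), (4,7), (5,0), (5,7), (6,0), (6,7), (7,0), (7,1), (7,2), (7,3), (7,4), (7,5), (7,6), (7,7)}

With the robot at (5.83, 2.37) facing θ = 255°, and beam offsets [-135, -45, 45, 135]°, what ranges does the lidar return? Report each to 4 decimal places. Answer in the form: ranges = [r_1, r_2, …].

beam 1: φ=-135°, α=120°
  direction (-0.5000, 0.8660); cell (5,2); t to first gridline: x 1.6600, y 0.7275 (then +2.0000 / +1.1547)
    (5,3) via y @ 0.7275
    (4,3) via x @ 1.6600
    (4,4) via y @ 1.8822  # hit
  → r_1 = 1.8822
beam 2: φ=-45°, α=210°
  direction (-0.8660, -0.5000); cell (5,2); t to first gridline: x 0.9584, y 0.7400 (then +1.1547 / +2.0000)
    (5,1) via y @ 0.7400
    (4,1) via x @ 0.9584
    (3,1) via x @ 2.1131
    (3,0) via y @ 2.7400  # hit
  → r_2 = 2.7400
beam 3: φ=45°, α=300°
  direction (0.5000, -0.8660); cell (5,2); t to first gridline: x 0.3400, y 0.4272 (then +2.0000 / +1.1547)
    (6,2) via x @ 0.3400
    (6,1) via y @ 0.4272
    (6,0) via y @ 1.5819  # hit
  → r_3 = 1.5819
beam 4: φ=135°, α=30°
  direction (0.8660, 0.5000); cell (5,2); t to first gridline: x 0.1963, y 1.2600 (then +1.1547 / +2.0000)
    (6,2) via x @ 0.1963
    (6,3) via y @ 1.2600
    (7,3) via x @ 1.3510  # hit
  → r_4 = 1.3510

ranges = [1.8822, 2.7400, 1.5819, 1.3510]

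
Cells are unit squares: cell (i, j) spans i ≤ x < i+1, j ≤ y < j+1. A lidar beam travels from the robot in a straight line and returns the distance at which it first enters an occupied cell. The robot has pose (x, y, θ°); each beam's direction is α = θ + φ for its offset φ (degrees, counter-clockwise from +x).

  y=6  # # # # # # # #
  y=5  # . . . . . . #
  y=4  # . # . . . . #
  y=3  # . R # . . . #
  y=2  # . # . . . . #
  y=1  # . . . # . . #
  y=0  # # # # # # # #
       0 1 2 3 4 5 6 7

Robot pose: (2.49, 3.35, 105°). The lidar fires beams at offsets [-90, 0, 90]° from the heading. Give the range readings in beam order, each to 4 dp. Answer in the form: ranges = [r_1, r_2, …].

ranges = [0.5280, 0.6729, 1.5426]

beam 1: φ=-90°, α=15°
  direction (0.9659, 0.2588); cell (2,3); t to first gridline: x 0.5280, y 2.5114 (then +1.0353 / +3.8637)
    (3,3) via x @ 0.5280  # hit
  → r_1 = 0.5280
beam 2: φ=0°, α=105°
  direction (-0.2588, 0.9659); cell (2,3); t to first gridline: x 1.8932, y 0.6729 (then +3.8637 / +1.0353)
    (2,4) via y @ 0.6729  # hit
  → r_2 = 0.6729
beam 3: φ=90°, α=195°
  direction (-0.9659, -0.2588); cell (2,3); t to first gridline: x 0.5073, y 1.3523 (then +1.0353 / +3.8637)
    (1,3) via x @ 0.5073
    (1,2) via y @ 1.3523
    (0,2) via x @ 1.5426  # hit
  → r_3 = 1.5426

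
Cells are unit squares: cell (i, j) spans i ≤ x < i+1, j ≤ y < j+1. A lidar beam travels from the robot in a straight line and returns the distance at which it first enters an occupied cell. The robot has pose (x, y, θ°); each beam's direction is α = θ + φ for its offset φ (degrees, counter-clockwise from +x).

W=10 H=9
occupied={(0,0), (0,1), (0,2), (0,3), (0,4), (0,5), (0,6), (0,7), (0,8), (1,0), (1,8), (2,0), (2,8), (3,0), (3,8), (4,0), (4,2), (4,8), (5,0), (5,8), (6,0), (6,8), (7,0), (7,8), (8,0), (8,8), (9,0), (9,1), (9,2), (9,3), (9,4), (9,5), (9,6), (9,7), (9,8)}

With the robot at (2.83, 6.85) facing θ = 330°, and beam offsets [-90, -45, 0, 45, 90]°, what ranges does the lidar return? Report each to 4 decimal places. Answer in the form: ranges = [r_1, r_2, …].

ranges = [3.6600, 4.5205, 7.1245, 4.4433, 1.3279]

beam 1: φ=-90°, α=240°
  cosα=-0.5000 sinα=-0.8660 | (2,6) | tMaxX 1.6600 tMaxY 0.9815 | tΔX 2.0000 tΔY 1.1547
    t=0.9815 [y] (2,5)
    t=1.6600 [x] (1,5)
    t=2.1362 [y] (1,4)
    t=3.2909 [y] (1,3)
    t=3.6600 [x] (0,3) — stop
  → r_1 = 3.6600
beam 2: φ=-45°, α=285°
  cosα=0.2588 sinα=-0.9659 | (2,6) | tMaxX 0.6568 tMaxY 0.8800 | tΔX 3.8637 tΔY 1.0353
    t=0.6568 [x] (3,6)
    t=0.8800 [y] (3,5)
    t=1.9153 [y] (3,4)
    t=2.9505 [y] (3,3)
    t=3.9858 [y] (3,2)
    t=4.5205 [x] (4,2) — stop
  → r_2 = 4.5205
beam 3: φ=0°, α=330°
  cosα=0.8660 sinα=-0.5000 | (2,6) | tMaxX 0.1963 tMaxY 1.7000 | tΔX 1.1547 tΔY 2.0000
    t=0.1963 [x] (3,6)
    t=1.3510 [x] (4,6)
    t=1.7000 [y] (4,5)
    t=2.5057 [x] (5,5)
    t=3.6604 [x] (6,5)
    t=3.7000 [y] (6,4)
    t=4.8151 [x] (7,4)
    t=5.7000 [y] (7,3)
    t=5.9698 [x] (8,3)
    t=7.1245 [x] (9,3) — stop
  → r_3 = 7.1245
beam 4: φ=45°, α=15°
  cosα=0.9659 sinα=0.2588 | (2,6) | tMaxX 0.1760 tMaxY 0.5796 | tΔX 1.0353 tΔY 3.8637
    t=0.1760 [x] (3,6)
    t=0.5796 [y] (3,7)
    t=1.2113 [x] (4,7)
    t=2.2465 [x] (5,7)
    t=3.2818 [x] (6,7)
    t=4.3171 [x] (7,7)
    t=4.4433 [y] (7,8) — stop
  → r_4 = 4.4433
beam 5: φ=90°, α=60°
  cosα=0.5000 sinα=0.8660 | (2,6) | tMaxX 0.3400 tMaxY 0.1732 | tΔX 2.0000 tΔY 1.1547
    t=0.1732 [y] (2,7)
    t=0.3400 [x] (3,7)
    t=1.3279 [y] (3,8) — stop
  → r_5 = 1.3279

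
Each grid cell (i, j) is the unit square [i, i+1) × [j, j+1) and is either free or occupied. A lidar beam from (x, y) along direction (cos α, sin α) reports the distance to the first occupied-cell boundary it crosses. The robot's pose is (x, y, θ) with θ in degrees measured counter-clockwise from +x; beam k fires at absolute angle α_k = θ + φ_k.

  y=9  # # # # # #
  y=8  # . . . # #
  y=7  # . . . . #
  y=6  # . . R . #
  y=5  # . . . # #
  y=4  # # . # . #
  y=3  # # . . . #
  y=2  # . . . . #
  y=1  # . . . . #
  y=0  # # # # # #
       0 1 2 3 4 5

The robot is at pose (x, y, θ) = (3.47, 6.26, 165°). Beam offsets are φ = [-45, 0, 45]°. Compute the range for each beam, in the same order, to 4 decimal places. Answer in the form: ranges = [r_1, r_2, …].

ranges = [3.1639, 2.5571, 2.5200]

beam 1: φ=-45°, α=120°
  direction (-0.5000, 0.8660); cell (3,6); t to first gridline: x 0.9400, y 0.8545 (then +2.0000 / +1.1547)
    (3,7) via y @ 0.8545
    (2,7) via x @ 0.9400
    (2,8) via y @ 2.0092
    (1,8) via x @ 2.9400
    (1,9) via y @ 3.1639  # hit
  → r_1 = 3.1639
beam 2: φ=0°, α=165°
  direction (-0.9659, 0.2588); cell (3,6); t to first gridline: x 0.4866, y 2.8591 (then +1.0353 / +3.8637)
    (2,6) via x @ 0.4866
    (1,6) via x @ 1.5219
    (0,6) via x @ 2.5571  # hit
  → r_2 = 2.5571
beam 3: φ=45°, α=210°
  direction (-0.8660, -0.5000); cell (3,6); t to first gridline: x 0.5427, y 0.5200 (then +1.1547 / +2.0000)
    (3,5) via y @ 0.5200
    (2,5) via x @ 0.5427
    (1,5) via x @ 1.6974
    (1,4) via y @ 2.5200  # hit
  → r_3 = 2.5200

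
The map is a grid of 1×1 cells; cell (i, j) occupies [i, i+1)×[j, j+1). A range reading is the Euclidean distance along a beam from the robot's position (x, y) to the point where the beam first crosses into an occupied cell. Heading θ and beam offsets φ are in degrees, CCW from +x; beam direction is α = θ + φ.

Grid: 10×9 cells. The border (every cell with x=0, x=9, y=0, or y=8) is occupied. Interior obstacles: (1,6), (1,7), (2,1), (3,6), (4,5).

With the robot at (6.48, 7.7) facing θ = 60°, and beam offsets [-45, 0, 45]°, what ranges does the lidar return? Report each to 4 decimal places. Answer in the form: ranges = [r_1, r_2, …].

ranges = [1.1591, 0.3464, 0.3106]

beam 1: φ=-45°, α=15°
  cosα=0.9659 sinα=0.2588 | (6,7) | tMaxX 0.5383 tMaxY 1.1591 | tΔX 1.0353 tΔY 3.8637
    t=0.5383 [x] (7,7)
    t=1.1591 [y] (7,8) — stop
  → r_1 = 1.1591
beam 2: φ=0°, α=60°
  cosα=0.5000 sinα=0.8660 | (6,7) | tMaxX 1.0400 tMaxY 0.3464 | tΔX 2.0000 tΔY 1.1547
    t=0.3464 [y] (6,8) — stop
  → r_2 = 0.3464
beam 3: φ=45°, α=105°
  cosα=-0.2588 sinα=0.9659 | (6,7) | tMaxX 1.8546 tMaxY 0.3106 | tΔX 3.8637 tΔY 1.0353
    t=0.3106 [y] (6,8) — stop
  → r_3 = 0.3106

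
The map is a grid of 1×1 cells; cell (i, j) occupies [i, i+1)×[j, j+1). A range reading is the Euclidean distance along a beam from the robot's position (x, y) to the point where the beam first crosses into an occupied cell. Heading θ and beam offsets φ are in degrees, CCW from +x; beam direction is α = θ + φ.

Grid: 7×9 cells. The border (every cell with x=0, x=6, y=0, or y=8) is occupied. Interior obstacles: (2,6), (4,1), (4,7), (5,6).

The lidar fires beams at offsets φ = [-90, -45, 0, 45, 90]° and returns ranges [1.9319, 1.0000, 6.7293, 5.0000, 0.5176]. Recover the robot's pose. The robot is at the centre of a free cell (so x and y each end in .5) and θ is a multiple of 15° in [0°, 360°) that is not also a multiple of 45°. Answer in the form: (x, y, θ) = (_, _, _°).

(x, y, θ) = (3.5, 7.5, 255°)

Candidates: 31 free-cell centres × 16 headings = 496 poses. Raycast each; keep the one whose scan matches to 4 dp.
  (4.5, 3.5, 105°): beam 1 = 1.5529 ≠ 1.9319 ✗
  (1.5, 2.5, 345°): beam 1 = 1.5529 ≠ 1.9319 ✗
  (1.5, 1.5, 105°): beam 1 = 4.6587 ≠ 1.9319 ✗
  …
  (3.5, 7.5, 255°): r_1=1.9319, r_2=1.0000, r_3=6.7293, r_4=5.0000, r_5=0.5176 — all match ✓
Only this pose fits every beam.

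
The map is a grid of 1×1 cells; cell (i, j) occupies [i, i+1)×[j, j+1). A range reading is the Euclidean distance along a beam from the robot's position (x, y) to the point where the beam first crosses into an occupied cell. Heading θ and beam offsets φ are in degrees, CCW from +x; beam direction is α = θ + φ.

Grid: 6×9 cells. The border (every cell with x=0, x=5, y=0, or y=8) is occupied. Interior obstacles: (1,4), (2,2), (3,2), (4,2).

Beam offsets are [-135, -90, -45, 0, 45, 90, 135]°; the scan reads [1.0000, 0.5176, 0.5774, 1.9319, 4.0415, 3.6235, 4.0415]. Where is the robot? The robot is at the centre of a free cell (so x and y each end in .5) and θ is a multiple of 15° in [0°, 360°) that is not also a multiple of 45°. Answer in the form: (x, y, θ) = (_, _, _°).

Candidates: 24 free-cell centres × 16 headings = 384 poses. Raycast each; keep the one whose scan matches to 4 dp.
  (2.5, 5.5, 210°): beam 1 = 2.5882 ≠ 1.0000 ✗
  (4.5, 1.5, 30°): beam 1 = 0.5176 ≠ 1.0000 ✗
  (4.5, 3.5, 330°): beam 1 = 1.9319 ≠ 1.0000 ✗
  (1.5, 2.5, 240°): beam 1 = 1.5529 ≠ 1.0000 ✗
  …
  (4.5, 4.5, 75°): r_1=1.0000, r_2=0.5176, r_3=0.5774, r_4=1.9319, r_5=4.0415, r_6=3.6235, r_7=4.0415 — all match ✓
Unique over the lattice → pose = (4.5, 4.5, 75°).

(x, y, θ) = (4.5, 4.5, 75°)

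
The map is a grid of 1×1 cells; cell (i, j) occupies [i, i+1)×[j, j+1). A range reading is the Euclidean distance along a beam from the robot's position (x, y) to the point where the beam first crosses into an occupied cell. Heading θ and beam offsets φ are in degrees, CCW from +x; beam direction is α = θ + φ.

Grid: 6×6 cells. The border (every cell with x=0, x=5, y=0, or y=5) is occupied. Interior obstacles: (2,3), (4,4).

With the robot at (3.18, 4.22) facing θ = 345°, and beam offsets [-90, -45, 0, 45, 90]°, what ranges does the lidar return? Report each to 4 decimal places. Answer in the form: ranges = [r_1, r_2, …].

ranges = [0.6955, 3.6400, 0.8489, 0.9469, 0.8075]

beam 1: φ=-90°, α=255°
  direction (-0.2588, -0.9659); cell (3,4); t to first gridline: x 0.6955, y 0.2278 (then +3.8637 / +1.0353)
    (3,3) via y @ 0.2278
    (2,3) via x @ 0.6955  # hit
  → r_1 = 0.6955
beam 2: φ=-45°, α=300°
  direction (0.5000, -0.8660); cell (3,4); t to first gridline: x 1.6400, y 0.2540 (then +2.0000 / +1.1547)
    (3,3) via y @ 0.2540
    (3,2) via y @ 1.4087
    (4,2) via x @ 1.6400
    (4,1) via y @ 2.5634
    (5,1) via x @ 3.6400  # hit
  → r_2 = 3.6400
beam 3: φ=0°, α=345°
  direction (0.9659, -0.2588); cell (3,4); t to first gridline: x 0.8489, y 0.8500 (then +1.0353 / +3.8637)
    (4,4) via x @ 0.8489  # hit
  → r_3 = 0.8489
beam 4: φ=45°, α=30°
  direction (0.8660, 0.5000); cell (3,4); t to first gridline: x 0.9469, y 1.5600 (then +1.1547 / +2.0000)
    (4,4) via x @ 0.9469  # hit
  → r_4 = 0.9469
beam 5: φ=90°, α=75°
  direction (0.2588, 0.9659); cell (3,4); t to first gridline: x 3.1682, y 0.8075 (then +3.8637 / +1.0353)
    (3,5) via y @ 0.8075  # hit
  → r_5 = 0.8075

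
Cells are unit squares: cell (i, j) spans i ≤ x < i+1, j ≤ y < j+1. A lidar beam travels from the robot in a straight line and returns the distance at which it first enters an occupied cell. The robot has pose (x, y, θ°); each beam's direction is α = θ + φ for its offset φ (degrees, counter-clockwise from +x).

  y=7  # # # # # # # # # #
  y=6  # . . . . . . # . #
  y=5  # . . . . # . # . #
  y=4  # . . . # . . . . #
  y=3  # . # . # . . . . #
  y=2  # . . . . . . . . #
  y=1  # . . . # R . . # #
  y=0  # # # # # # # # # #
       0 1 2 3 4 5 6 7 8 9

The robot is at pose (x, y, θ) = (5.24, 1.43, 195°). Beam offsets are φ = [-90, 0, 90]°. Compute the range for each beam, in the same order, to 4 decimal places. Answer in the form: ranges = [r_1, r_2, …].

beam 1: φ=-90°, α=105°
  dir = (cos 105°, sin 105°) = (-0.2588, 0.9659); from cell (5,1)
  next x-line at t=0.9273, next y-line at t=0.5901; Δt_x=3.8637, Δt_y=1.0353
    y: enter (5,2) at t=0.5901
    x: enter (4,2) at t=0.9273
    y: enter (4,3) at t=1.6254 ← occupied
  → r_1 = 1.6254
beam 2: φ=0°, α=195°
  dir = (cos 195°, sin 195°) = (-0.9659, -0.2588); from cell (5,1)
  next x-line at t=0.2485, next y-line at t=1.6614; Δt_x=1.0353, Δt_y=3.8637
    x: enter (4,1) at t=0.2485 ← occupied
  → r_2 = 0.2485
beam 3: φ=90°, α=285°
  dir = (cos 285°, sin 285°) = (0.2588, -0.9659); from cell (5,1)
  next x-line at t=2.9364, next y-line at t=0.4452; Δt_x=3.8637, Δt_y=1.0353
    y: enter (5,0) at t=0.4452 ← occupied
  → r_3 = 0.4452

ranges = [1.6254, 0.2485, 0.4452]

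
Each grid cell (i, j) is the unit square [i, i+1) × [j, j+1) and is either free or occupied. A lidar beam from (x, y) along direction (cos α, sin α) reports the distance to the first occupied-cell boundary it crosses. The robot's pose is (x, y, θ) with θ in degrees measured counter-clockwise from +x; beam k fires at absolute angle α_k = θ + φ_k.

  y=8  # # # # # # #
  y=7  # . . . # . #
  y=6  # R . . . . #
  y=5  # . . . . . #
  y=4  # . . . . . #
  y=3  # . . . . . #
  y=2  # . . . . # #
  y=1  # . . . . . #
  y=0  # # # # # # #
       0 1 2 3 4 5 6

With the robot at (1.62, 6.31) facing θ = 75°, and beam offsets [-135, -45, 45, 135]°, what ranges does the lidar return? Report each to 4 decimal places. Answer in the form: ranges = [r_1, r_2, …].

ranges = [6.1315, 2.7482, 1.2400, 0.7159]

beam 1: φ=-135°, α=300°
  direction (0.5000, -0.8660); cell (1,6); t to first gridline: x 0.7600, y 0.3580 (then +2.0000 / +1.1547)
    (1,5) via y @ 0.3580
    (2,5) via x @ 0.7600
    (2,4) via y @ 1.5127
    (2,3) via y @ 2.6674
    (3,3) via x @ 2.7600
    (3,2) via y @ 3.8221
    (4,2) via x @ 4.7600
    (4,1) via y @ 4.9768
    (4,0) via y @ 6.1315  # hit
  → r_1 = 6.1315
beam 2: φ=-45°, α=30°
  direction (0.8660, 0.5000); cell (1,6); t to first gridline: x 0.4388, y 1.3800 (then +1.1547 / +2.0000)
    (2,6) via x @ 0.4388
    (2,7) via y @ 1.3800
    (3,7) via x @ 1.5935
    (4,7) via x @ 2.7482  # hit
  → r_2 = 2.7482
beam 3: φ=45°, α=120°
  direction (-0.5000, 0.8660); cell (1,6); t to first gridline: x 1.2400, y 0.7967 (then +2.0000 / +1.1547)
    (1,7) via y @ 0.7967
    (0,7) via x @ 1.2400  # hit
  → r_3 = 1.2400
beam 4: φ=135°, α=210°
  direction (-0.8660, -0.5000); cell (1,6); t to first gridline: x 0.7159, y 0.6200 (then +1.1547 / +2.0000)
    (1,5) via y @ 0.6200
    (0,5) via x @ 0.7159  # hit
  → r_4 = 0.7159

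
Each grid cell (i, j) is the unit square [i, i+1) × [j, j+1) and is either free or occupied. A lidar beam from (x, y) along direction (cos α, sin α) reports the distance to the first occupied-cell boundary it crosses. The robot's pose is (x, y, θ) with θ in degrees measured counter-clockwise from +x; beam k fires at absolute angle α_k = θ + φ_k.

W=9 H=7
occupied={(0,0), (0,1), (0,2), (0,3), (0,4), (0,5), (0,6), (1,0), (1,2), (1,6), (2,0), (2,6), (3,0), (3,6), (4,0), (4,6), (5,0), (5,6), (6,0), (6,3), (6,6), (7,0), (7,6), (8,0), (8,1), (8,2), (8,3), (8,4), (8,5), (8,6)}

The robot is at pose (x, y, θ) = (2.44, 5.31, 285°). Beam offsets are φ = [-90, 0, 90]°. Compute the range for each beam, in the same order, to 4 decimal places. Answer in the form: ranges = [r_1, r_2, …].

ranges = [1.4908, 4.4620, 2.6660]

beam 1: φ=-90°, α=195°
  direction (-0.9659, -0.2588); cell (2,5); t to first gridline: x 0.4555, y 1.1977 (then +1.0353 / +3.8637)
    (1,5) via x @ 0.4555
    (1,4) via y @ 1.1977
    (0,4) via x @ 1.4908  # hit
  → r_1 = 1.4908
beam 2: φ=0°, α=285°
  direction (0.2588, -0.9659); cell (2,5); t to first gridline: x 2.1637, y 0.3209 (then +3.8637 / +1.0353)
    (2,4) via y @ 0.3209
    (2,3) via y @ 1.3562
    (3,3) via x @ 2.1637
    (3,2) via y @ 2.3915
    (3,1) via y @ 3.4268
    (3,0) via y @ 4.4620  # hit
  → r_2 = 4.4620
beam 3: φ=90°, α=15°
  direction (0.9659, 0.2588); cell (2,5); t to first gridline: x 0.5798, y 2.6660 (then +1.0353 / +3.8637)
    (3,5) via x @ 0.5798
    (4,5) via x @ 1.6150
    (5,5) via x @ 2.6503
    (5,6) via y @ 2.6660  # hit
  → r_3 = 2.6660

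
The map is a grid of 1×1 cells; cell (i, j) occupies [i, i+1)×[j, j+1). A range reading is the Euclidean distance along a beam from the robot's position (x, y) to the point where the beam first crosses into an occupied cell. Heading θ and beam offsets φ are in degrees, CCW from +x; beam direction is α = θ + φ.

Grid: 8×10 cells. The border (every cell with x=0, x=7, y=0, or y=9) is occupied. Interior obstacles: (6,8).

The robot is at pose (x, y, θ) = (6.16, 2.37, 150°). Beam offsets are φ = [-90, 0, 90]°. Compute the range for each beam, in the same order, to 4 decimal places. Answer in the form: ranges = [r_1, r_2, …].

ranges = [1.6800, 5.9583, 1.5819]

beam 1: φ=-90°, α=60°
  d=(0.5000,0.8660)  start (6,2)  tX=1.6800 tY=0.7275  stride 1/|dx|=2.0000 1/|dy|=1.1547
    cross y-line → (6,3), t=0.7275
    cross x-line → (7,3), t=1.6800 (wall)
  → r_1 = 1.6800
beam 2: φ=0°, α=150°
  d=(-0.8660,0.5000)  start (6,2)  tX=0.1848 tY=1.2600  stride 1/|dx|=1.1547 1/|dy|=2.0000
    cross x-line → (5,2), t=0.1848
    cross y-line → (5,3), t=1.2600
    cross x-line → (4,3), t=1.3395
    cross x-line → (3,3), t=2.4942
    cross y-line → (3,4), t=3.2600
    cross x-line → (2,4), t=3.6489
    cross x-line → (1,4), t=4.8036
    cross y-line → (1,5), t=5.2600
    cross x-line → (0,5), t=5.9583 (wall)
  → r_2 = 5.9583
beam 3: φ=90°, α=240°
  d=(-0.5000,-0.8660)  start (6,2)  tX=0.3200 tY=0.4272  stride 1/|dx|=2.0000 1/|dy|=1.1547
    cross x-line → (5,2), t=0.3200
    cross y-line → (5,1), t=0.4272
    cross y-line → (5,0), t=1.5819 (wall)
  → r_3 = 1.5819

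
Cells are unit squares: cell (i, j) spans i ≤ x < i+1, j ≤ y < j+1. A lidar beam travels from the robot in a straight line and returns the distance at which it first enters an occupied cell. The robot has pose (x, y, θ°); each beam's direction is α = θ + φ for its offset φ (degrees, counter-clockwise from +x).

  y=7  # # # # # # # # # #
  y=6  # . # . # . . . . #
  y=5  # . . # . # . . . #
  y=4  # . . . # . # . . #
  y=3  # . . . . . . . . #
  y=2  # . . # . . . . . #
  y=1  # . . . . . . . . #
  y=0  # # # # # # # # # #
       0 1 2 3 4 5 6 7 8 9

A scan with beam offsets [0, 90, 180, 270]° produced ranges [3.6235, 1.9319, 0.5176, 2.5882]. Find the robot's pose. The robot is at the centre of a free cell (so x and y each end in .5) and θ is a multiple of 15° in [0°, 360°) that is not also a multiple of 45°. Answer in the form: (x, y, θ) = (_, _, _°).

Enumerate (i+0.5, j+0.5, θ) over the 41 free cells and 16 admissible headings. For each, cast all 4 beams and compare to the given ranges.
  (5.5, 3.5, 30°): beam 1 = 1.0000 ≠ 3.6235 ✗
  (4.5, 5.5, 150°): beam 1 = 0.5774 ≠ 3.6235 ✗
  (5.5, 6.5, 150°): beam 1 = 0.5774 ≠ 3.6235 ✗
  (8.5, 6.5, 345°): beam 1 = 0.5176 ≠ 3.6235 ✗
  (3.5, 4.5, 210°): beam 1 = 2.8868 ≠ 3.6235 ✗
  …
  (6.5, 1.5, 105°): r_1=3.6235, r_2=1.9319, r_3=0.5176, r_4=2.5882 — all match ✓
Unique over the lattice → pose = (6.5, 1.5, 105°).

(x, y, θ) = (6.5, 1.5, 105°)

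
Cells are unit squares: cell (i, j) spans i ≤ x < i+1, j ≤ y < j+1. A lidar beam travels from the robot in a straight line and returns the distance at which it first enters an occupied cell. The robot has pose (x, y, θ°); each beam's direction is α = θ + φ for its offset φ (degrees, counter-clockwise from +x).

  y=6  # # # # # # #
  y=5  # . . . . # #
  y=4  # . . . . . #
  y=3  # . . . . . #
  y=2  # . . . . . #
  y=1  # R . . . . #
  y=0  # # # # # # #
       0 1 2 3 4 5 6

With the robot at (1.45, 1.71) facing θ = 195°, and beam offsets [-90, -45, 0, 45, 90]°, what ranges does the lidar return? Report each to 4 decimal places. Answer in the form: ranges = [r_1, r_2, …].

beam 1: φ=-90°, α=105°
  d=(-0.2588,0.9659)  start (1,1)  tX=1.7387 tY=0.3002  stride 1/|dx|=3.8637 1/|dy|=1.0353
    cross y-line → (1,2), t=0.3002
    cross y-line → (1,3), t=1.3355
    cross x-line → (0,3), t=1.7387 (wall)
  → r_1 = 1.7387
beam 2: φ=-45°, α=150°
  d=(-0.8660,0.5000)  start (1,1)  tX=0.5196 tY=0.5800  stride 1/|dx|=1.1547 1/|dy|=2.0000
    cross x-line → (0,1), t=0.5196 (wall)
  → r_2 = 0.5196
beam 3: φ=0°, α=195°
  d=(-0.9659,-0.2588)  start (1,1)  tX=0.4659 tY=2.7432  stride 1/|dx|=1.0353 1/|dy|=3.8637
    cross x-line → (0,1), t=0.4659 (wall)
  → r_3 = 0.4659
beam 4: φ=45°, α=240°
  d=(-0.5000,-0.8660)  start (1,1)  tX=0.9000 tY=0.8198  stride 1/|dx|=2.0000 1/|dy|=1.1547
    cross y-line → (1,0), t=0.8198 (wall)
  → r_4 = 0.8198
beam 5: φ=90°, α=285°
  d=(0.2588,-0.9659)  start (1,1)  tX=2.1250 tY=0.7350  stride 1/|dx|=3.8637 1/|dy|=1.0353
    cross y-line → (1,0), t=0.7350 (wall)
  → r_5 = 0.7350

ranges = [1.7387, 0.5196, 0.4659, 0.8198, 0.7350]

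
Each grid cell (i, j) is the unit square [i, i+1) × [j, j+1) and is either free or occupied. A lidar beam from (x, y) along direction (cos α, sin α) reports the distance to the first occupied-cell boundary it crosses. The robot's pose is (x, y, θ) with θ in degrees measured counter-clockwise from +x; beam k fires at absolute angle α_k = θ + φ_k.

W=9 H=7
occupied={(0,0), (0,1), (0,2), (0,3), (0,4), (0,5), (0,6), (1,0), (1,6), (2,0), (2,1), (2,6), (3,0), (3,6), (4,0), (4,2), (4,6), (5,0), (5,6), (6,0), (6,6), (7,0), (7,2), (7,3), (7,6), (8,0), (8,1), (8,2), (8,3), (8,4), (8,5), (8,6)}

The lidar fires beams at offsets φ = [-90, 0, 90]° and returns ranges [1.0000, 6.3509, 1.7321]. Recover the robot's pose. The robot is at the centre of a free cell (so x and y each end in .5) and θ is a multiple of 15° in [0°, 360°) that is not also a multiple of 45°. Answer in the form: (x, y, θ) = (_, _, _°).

(x, y, θ) = (6.5, 2.5, 150°)

The pose lattice has 31·16 = 496 candidates. Test each by forward raycasting.
  (6.5, 5.5, 210°): beam 1 = 0.5774 ≠ 1.0000 ✗
  (1.5, 5.5, 285°): beam 1 = 0.5176 ≠ 1.0000 ✗
  (4.5, 5.5, 330°): beam 1 = 4.0415 ≠ 1.0000 ✗
  (2.5, 3.5, 105°): beam 1 = 5.6940 ≠ 1.0000 ✗
  …
  (6.5, 2.5, 150°): r_1=1.0000, r_2=6.3509, r_3=1.7321 — all match ✓
Unique over the lattice → pose = (6.5, 2.5, 150°).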